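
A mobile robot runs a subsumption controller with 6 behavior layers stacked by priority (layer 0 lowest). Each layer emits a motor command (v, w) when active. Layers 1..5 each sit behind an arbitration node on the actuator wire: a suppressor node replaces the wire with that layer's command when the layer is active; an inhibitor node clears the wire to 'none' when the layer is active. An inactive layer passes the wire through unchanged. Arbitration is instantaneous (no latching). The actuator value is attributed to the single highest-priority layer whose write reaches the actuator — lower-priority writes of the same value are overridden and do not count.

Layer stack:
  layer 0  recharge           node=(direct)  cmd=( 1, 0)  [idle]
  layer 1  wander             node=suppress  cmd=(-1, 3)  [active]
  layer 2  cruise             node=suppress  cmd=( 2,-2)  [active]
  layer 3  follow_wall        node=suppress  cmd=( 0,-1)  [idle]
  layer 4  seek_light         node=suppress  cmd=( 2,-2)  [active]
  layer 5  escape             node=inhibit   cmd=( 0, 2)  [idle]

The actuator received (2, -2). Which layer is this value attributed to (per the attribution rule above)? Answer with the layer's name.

seek_light

L0 recharge: idle → wire = none
L1 wander: active, suppressor → wire = (-1, 3)
L2 cruise: active, suppressor → wire = (2, -2)
L3 follow_wall: idle → wire stays (2, -2)
L4 seek_light: active, suppressor → wire = (2, -2)
L5 escape: idle → wire stays (2, -2)
actuator = (2, -2)
last writer: layer 4 = seek_light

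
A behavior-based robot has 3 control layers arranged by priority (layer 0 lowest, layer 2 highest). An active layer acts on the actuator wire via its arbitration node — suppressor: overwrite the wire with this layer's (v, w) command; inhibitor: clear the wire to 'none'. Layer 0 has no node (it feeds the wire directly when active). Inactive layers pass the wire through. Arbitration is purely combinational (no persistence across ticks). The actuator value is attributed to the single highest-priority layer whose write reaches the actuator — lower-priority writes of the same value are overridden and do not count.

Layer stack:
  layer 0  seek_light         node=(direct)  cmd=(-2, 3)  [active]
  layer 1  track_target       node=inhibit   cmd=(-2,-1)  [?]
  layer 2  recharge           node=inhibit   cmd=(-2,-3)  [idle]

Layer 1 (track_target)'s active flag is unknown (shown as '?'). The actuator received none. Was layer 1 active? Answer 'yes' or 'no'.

If layer 1 is active=yes:
  actuator would be none
If layer 1 is active=no:
  actuator would be (-2, 3)
Observed none, so layer 1 was active.

yes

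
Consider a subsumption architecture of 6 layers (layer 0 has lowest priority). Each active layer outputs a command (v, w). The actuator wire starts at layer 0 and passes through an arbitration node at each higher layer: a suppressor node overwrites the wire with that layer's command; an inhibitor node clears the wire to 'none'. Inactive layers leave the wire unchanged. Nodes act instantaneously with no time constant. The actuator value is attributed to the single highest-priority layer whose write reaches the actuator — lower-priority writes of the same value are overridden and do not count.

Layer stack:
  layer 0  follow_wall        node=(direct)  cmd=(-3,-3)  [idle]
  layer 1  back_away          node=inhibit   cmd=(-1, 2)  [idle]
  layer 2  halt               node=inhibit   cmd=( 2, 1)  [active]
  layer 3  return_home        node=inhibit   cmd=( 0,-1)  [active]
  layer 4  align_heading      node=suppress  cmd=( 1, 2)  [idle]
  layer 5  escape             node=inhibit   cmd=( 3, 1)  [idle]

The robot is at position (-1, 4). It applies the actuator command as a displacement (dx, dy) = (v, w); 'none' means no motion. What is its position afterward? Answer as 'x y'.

-1 4

[0] follow_wall off; wire := none
[1] back_away off; pass none
[2] halt on (inhibit); wire := none
[3] return_home on (inhibit); wire := none
[4] align_heading off; pass none
[5] escape off; pass none
output none
position: (-1, 4) + none = (-1, 4)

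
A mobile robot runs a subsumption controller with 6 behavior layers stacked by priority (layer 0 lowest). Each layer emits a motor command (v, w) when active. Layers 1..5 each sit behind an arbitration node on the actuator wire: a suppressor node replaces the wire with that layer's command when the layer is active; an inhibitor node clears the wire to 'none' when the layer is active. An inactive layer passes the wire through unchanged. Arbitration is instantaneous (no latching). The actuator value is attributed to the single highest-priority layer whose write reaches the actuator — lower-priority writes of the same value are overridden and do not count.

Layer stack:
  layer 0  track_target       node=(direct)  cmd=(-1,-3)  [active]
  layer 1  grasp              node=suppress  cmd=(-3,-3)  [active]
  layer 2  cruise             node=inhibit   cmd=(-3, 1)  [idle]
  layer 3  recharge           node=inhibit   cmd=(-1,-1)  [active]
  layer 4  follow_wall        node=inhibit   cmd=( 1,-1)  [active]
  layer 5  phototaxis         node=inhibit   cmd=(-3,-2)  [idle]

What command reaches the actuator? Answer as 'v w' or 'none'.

none

L0 track_target: active, feeds wire = (-1, -3)
L1 grasp: active, suppressor → wire = (-3, -3)
L2 cruise: idle → wire stays (-3, -3)
L3 recharge: active, inhibitor → wire = none
L4 follow_wall: active, inhibitor → wire = none
L5 phototaxis: idle → wire stays none
actuator = none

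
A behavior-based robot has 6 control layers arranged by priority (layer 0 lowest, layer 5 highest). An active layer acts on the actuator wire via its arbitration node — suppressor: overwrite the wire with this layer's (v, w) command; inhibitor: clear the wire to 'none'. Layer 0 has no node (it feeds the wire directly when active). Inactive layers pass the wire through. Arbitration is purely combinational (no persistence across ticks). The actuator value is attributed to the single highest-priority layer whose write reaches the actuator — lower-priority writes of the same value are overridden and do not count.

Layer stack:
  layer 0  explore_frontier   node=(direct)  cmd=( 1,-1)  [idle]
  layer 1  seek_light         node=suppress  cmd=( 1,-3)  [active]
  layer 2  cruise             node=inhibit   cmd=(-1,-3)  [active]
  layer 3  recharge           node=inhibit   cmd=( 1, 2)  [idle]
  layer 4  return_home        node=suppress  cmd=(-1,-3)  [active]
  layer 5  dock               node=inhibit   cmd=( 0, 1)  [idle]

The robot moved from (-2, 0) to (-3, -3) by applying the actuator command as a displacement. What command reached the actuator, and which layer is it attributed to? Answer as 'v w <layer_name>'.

-1 -3 return_home

displacement = (-3, -3) − (-2, 0) = (-1, -3)
[0] explore_frontier off; wire := none
[1] seek_light on (suppress); wire := (1, -3)
[2] cruise on (inhibit); wire := none
[3] recharge off; pass none
[4] return_home on (suppress); wire := (-1, -3)
[5] dock off; pass (-1, -3)
output (-1, -3) — from layer 4 (return_home)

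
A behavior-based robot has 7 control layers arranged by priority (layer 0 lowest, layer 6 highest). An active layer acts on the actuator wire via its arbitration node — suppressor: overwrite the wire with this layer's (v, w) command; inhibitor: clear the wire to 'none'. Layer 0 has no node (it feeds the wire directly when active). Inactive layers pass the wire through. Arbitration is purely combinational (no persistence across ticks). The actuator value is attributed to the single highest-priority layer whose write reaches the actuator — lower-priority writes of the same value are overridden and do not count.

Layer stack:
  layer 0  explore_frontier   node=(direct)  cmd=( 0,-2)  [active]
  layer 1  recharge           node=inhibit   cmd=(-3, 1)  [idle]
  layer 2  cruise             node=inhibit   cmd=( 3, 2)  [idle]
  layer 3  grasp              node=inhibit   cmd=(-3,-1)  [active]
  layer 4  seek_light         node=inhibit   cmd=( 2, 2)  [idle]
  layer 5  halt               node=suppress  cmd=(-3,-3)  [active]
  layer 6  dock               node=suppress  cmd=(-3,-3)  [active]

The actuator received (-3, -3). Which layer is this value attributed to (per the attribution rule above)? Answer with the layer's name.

dock

L0 explore_frontier: active, feeds wire = (0, -2)
L1 recharge: idle → wire stays (0, -2)
L2 cruise: idle → wire stays (0, -2)
L3 grasp: active, inhibitor → wire = none
L4 seek_light: idle → wire stays none
L5 halt: active, suppressor → wire = (-3, -3)
L6 dock: active, suppressor → wire = (-3, -3)
actuator = (-3, -3)
last writer: layer 6 = dock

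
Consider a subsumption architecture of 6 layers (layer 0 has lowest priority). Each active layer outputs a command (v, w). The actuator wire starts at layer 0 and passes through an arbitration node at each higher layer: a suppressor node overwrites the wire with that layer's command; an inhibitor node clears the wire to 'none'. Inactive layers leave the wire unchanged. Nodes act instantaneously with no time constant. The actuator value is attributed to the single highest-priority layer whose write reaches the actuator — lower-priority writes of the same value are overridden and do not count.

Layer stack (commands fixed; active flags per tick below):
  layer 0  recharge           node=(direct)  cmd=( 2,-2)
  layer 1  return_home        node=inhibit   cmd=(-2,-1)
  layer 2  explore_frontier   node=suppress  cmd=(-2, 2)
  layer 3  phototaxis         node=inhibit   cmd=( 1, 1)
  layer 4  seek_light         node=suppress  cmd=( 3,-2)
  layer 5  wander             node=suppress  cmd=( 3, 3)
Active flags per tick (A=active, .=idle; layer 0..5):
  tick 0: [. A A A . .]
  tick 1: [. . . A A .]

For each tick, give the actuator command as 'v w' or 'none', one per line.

tick 0:
  layer 0 (recharge) idle — none
  layer 1 (return_home) active — inhibits: none
  layer 2 (explore_frontier) active — suppresses: (-2, 2)
  layer 3 (phototaxis) active — inhibits: none
  layer 4 (seek_light) idle — unchanged: none
  layer 5 (wander) idle — unchanged: none
  → actuator none
tick 1:
  layer 0 (recharge) idle — none
  layer 1 (return_home) idle — unchanged: none
  layer 2 (explore_frontier) idle — unchanged: none
  layer 3 (phototaxis) active — inhibits: none
  layer 4 (seek_light) active — suppresses: (3, -2)
  layer 5 (wander) idle — unchanged: (3, -2)
  → actuator (3, -2)

none
3 -2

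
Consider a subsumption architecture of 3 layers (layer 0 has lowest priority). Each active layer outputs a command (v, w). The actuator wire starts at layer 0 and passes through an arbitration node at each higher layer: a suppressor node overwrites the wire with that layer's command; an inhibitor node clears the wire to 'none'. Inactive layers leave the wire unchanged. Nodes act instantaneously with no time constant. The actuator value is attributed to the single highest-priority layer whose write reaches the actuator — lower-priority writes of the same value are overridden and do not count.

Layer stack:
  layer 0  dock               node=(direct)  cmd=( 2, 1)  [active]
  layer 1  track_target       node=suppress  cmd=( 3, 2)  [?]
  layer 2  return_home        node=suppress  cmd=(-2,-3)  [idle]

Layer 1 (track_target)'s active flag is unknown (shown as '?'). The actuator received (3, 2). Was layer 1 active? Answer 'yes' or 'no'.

If layer 1 is active=yes:
  actuator would be (3, 2)
If layer 1 is active=no:
  actuator would be (2, 1)
Observed (3, 2), so layer 1 was active.

yes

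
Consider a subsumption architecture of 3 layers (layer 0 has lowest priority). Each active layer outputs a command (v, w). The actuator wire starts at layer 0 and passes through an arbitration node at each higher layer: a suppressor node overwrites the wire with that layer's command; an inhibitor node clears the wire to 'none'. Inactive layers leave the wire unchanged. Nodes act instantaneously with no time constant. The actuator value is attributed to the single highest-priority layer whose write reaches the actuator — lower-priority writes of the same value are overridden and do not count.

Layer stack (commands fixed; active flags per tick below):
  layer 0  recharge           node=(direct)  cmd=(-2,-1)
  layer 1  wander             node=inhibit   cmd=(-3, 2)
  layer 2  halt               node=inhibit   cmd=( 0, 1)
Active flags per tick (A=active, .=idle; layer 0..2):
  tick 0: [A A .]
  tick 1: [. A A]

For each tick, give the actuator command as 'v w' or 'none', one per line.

tick 0:
  [0] recharge on; wire := (-2, -1)
  [1] wander on (inhibit); wire := none
  [2] halt off; pass none
  output none
tick 1:
  [0] recharge off; wire := none
  [1] wander on (inhibit); wire := none
  [2] halt on (inhibit); wire := none
  output none

none
none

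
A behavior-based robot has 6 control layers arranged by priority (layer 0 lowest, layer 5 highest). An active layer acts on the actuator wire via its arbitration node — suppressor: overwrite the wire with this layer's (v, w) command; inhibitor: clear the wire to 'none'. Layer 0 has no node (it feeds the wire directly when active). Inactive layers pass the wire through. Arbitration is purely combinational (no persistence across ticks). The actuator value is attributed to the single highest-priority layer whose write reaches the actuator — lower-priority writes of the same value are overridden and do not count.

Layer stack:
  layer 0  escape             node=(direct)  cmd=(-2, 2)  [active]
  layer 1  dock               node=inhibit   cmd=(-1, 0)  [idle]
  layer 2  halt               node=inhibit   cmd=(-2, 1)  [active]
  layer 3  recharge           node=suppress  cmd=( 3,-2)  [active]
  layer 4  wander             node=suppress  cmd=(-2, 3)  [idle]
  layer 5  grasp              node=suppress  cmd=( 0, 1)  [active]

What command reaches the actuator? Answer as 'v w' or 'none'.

[0] escape on; wire := (-2, 2)
[1] dock off; pass (-2, 2)
[2] halt on (inhibit); wire := none
[3] recharge on (suppress); wire := (3, -2)
[4] wander off; pass (3, -2)
[5] grasp on (suppress); wire := (0, 1)
output (0, 1)

0 1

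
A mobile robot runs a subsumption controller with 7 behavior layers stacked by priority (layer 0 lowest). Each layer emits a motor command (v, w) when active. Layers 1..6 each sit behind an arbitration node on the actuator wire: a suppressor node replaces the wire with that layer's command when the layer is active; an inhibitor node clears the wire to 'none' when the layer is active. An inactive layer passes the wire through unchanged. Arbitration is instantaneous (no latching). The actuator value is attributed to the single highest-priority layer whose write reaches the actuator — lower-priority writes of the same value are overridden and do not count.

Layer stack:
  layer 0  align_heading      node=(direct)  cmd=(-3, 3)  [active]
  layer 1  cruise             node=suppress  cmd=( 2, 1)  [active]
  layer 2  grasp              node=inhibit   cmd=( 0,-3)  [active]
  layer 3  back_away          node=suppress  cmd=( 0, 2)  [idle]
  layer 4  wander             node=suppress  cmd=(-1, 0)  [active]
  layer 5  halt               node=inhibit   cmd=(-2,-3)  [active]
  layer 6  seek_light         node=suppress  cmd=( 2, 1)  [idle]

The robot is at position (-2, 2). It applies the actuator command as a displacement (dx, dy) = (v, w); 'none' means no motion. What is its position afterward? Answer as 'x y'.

-2 2

layer 0 (align_heading) active — direct: (-3, 3)
layer 1 (cruise) active — suppresses: (2, 1)
layer 2 (grasp) active — inhibits: none
layer 3 (back_away) idle — unchanged: none
layer 4 (wander) active — suppresses: (-1, 0)
layer 5 (halt) active — inhibits: none
layer 6 (seek_light) idle — unchanged: none
→ actuator none
position: (-2, 2) + none = (-2, 2)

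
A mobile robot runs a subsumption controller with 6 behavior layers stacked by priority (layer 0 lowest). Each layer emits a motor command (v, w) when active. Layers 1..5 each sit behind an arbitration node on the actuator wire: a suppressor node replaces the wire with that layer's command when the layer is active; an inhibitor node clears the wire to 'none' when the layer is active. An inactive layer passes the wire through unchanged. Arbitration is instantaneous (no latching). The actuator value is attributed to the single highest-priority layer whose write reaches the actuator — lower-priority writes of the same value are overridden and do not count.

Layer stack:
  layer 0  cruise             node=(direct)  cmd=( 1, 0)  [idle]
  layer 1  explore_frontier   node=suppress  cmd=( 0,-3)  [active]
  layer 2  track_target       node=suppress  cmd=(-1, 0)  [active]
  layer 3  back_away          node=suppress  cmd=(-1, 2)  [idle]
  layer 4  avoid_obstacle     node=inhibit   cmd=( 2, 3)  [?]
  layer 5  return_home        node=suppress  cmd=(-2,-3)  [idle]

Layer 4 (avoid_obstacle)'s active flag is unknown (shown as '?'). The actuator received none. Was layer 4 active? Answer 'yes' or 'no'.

If layer 4 is active=yes:
  actuator would be none
If layer 4 is active=no:
  actuator would be (-1, 0)
Observed none, so layer 4 was active.

yes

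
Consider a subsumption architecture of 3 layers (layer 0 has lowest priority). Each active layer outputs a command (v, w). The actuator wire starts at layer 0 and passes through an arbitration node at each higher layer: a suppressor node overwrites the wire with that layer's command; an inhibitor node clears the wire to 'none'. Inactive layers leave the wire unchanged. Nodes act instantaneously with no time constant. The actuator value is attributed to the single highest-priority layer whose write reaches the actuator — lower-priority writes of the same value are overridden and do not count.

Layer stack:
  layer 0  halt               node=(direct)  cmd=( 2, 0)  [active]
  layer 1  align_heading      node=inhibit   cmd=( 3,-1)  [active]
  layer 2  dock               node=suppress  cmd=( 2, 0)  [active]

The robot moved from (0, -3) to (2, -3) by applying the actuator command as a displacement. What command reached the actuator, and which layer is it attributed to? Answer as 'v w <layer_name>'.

2 0 dock

displacement = (2, -3) − (0, -3) = (2, 0)
layer 0 (halt) active — direct: (2, 0)
layer 1 (align_heading) active — inhibits: none
layer 2 (dock) active — suppresses: (2, 0)
→ actuator (2, 0) — from layer 2 (dock)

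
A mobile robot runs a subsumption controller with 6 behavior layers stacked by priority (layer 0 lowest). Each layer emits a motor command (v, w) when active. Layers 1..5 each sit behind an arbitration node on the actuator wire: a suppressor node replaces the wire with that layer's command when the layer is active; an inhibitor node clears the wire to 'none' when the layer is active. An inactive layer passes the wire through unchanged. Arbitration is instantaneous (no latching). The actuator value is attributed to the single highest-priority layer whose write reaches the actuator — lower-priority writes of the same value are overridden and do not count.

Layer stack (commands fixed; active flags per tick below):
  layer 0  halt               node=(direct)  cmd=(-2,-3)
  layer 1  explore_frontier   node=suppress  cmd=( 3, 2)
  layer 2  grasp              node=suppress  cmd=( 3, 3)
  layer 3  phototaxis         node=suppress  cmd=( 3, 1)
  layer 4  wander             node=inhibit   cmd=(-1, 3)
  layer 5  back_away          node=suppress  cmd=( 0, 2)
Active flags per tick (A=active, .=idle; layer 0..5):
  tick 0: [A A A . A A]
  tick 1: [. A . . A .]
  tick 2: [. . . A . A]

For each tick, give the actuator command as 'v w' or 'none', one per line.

tick 0:
  L0 halt: active, feeds wire = (-2, -3)
  L1 explore_frontier: active, suppressor → wire = (3, 2)
  L2 grasp: active, suppressor → wire = (3, 3)
  L3 phototaxis: idle → wire stays (3, 3)
  L4 wander: active, inhibitor → wire = none
  L5 back_away: active, suppressor → wire = (0, 2)
  actuator = (0, 2)
tick 1:
  L0 halt: idle → wire = none
  L1 explore_frontier: active, suppressor → wire = (3, 2)
  L2 grasp: idle → wire stays (3, 2)
  L3 phototaxis: idle → wire stays (3, 2)
  L4 wander: active, inhibitor → wire = none
  L5 back_away: idle → wire stays none
  actuator = none
tick 2:
  L0 halt: idle → wire = none
  L1 explore_frontier: idle → wire stays none
  L2 grasp: idle → wire stays none
  L3 phototaxis: active, suppressor → wire = (3, 1)
  L4 wander: idle → wire stays (3, 1)
  L5 back_away: active, suppressor → wire = (0, 2)
  actuator = (0, 2)

0 2
none
0 2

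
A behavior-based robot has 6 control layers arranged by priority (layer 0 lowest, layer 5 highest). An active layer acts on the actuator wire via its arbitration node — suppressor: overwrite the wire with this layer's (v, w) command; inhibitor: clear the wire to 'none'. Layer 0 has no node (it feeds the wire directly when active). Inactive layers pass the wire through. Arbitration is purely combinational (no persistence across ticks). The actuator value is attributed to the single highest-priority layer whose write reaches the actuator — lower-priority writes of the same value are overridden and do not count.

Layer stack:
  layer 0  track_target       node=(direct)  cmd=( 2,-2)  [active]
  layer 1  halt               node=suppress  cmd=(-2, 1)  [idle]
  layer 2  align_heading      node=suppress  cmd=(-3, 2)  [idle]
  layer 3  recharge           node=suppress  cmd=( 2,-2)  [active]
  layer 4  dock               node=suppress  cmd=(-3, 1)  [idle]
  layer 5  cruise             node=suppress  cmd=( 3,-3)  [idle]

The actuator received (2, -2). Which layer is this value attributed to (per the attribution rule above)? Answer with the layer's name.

recharge

L0 track_target: active, feeds wire = (2, -2)
L1 halt: idle → wire stays (2, -2)
L2 align_heading: idle → wire stays (2, -2)
L3 recharge: active, suppressor → wire = (2, -2)
L4 dock: idle → wire stays (2, -2)
L5 cruise: idle → wire stays (2, -2)
actuator = (2, -2)
last writer: layer 3 = recharge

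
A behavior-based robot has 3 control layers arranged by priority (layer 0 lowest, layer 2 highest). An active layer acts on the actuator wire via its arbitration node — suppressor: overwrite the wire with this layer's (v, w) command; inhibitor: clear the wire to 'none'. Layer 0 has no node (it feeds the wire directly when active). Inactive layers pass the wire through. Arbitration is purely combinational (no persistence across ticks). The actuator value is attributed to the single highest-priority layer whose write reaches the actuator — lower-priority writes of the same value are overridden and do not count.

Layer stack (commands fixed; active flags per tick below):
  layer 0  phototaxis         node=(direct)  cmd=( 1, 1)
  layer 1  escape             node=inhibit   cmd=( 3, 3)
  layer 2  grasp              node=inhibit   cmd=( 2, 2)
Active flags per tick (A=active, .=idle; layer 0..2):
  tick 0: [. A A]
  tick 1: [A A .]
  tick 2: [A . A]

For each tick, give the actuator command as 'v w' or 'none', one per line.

tick 0:
  [0] phototaxis off; wire := none
  [1] escape on (inhibit); wire := none
  [2] grasp on (inhibit); wire := none
  output none
tick 1:
  [0] phototaxis on; wire := (1, 1)
  [1] escape on (inhibit); wire := none
  [2] grasp off; pass none
  output none
tick 2:
  [0] phototaxis on; wire := (1, 1)
  [1] escape off; pass (1, 1)
  [2] grasp on (inhibit); wire := none
  output none

none
none
none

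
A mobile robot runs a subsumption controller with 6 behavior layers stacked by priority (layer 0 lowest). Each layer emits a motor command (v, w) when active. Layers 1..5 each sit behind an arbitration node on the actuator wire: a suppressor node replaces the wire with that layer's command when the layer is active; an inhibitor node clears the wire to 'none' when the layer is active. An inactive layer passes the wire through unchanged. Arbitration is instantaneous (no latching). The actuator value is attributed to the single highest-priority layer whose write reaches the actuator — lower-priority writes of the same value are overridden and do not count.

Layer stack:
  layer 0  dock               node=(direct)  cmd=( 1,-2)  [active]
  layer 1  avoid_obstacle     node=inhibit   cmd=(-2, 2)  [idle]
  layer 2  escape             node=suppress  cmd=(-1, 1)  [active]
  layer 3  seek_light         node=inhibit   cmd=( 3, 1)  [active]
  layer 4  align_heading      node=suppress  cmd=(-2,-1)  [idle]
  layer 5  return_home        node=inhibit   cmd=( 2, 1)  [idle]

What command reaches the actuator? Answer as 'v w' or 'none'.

none

layer 0 (dock) active — direct: (1, -2)
layer 1 (avoid_obstacle) idle — unchanged: (1, -2)
layer 2 (escape) active — suppresses: (-1, 1)
layer 3 (seek_light) active — inhibits: none
layer 4 (align_heading) idle — unchanged: none
layer 5 (return_home) idle — unchanged: none
→ actuator none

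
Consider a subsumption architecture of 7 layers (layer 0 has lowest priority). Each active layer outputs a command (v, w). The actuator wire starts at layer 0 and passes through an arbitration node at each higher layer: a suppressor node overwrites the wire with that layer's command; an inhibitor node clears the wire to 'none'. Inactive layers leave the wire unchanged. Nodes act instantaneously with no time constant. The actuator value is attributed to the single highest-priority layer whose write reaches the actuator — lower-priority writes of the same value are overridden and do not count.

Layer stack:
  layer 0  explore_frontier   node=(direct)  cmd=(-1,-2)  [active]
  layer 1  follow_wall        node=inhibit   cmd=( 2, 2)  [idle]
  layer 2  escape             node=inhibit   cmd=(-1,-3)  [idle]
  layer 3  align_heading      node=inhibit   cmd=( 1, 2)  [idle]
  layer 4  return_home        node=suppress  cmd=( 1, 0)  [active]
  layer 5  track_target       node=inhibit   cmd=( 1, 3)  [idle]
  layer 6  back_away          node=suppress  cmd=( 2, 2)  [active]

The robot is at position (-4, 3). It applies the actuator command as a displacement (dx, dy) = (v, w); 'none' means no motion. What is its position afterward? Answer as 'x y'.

-2 5

L0 explore_frontier: active, feeds wire = (-1, -2)
L1 follow_wall: idle → wire stays (-1, -2)
L2 escape: idle → wire stays (-1, -2)
L3 align_heading: idle → wire stays (-1, -2)
L4 return_home: active, suppressor → wire = (1, 0)
L5 track_target: idle → wire stays (1, 0)
L6 back_away: active, suppressor → wire = (2, 2)
actuator = (2, 2)
position: (-4, 3) + (2, 2) = (-2, 5)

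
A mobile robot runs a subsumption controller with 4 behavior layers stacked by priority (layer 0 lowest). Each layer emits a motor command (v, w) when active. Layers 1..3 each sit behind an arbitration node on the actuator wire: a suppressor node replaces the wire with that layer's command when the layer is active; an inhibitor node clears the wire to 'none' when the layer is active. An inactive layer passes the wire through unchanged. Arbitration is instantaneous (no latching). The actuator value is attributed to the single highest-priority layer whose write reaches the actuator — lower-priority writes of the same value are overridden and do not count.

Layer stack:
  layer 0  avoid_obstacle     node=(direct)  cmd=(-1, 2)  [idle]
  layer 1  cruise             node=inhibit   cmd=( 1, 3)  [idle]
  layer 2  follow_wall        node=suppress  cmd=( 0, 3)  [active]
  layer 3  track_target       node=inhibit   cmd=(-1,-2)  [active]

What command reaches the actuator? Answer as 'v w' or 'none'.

none

layer 0 (avoid_obstacle) idle — none
layer 1 (cruise) idle — unchanged: none
layer 2 (follow_wall) active — suppresses: (0, 3)
layer 3 (track_target) active — inhibits: none
→ actuator none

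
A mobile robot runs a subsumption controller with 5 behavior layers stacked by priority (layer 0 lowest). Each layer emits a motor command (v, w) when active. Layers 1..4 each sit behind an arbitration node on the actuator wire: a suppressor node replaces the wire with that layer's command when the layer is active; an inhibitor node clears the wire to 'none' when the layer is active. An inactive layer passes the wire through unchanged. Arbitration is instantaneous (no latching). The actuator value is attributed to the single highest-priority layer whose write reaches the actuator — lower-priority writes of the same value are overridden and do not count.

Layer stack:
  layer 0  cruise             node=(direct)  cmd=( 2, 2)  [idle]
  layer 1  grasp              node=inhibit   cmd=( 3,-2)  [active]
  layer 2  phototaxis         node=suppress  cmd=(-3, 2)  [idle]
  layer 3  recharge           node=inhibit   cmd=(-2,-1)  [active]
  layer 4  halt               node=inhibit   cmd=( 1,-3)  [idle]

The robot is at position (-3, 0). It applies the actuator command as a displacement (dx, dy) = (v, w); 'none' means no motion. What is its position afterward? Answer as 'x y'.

-3 0

L0 cruise: idle → wire = none
L1 grasp: active, inhibitor → wire = none
L2 phototaxis: idle → wire stays none
L3 recharge: active, inhibitor → wire = none
L4 halt: idle → wire stays none
actuator = none
position: (-3, 0) + none = (-3, 0)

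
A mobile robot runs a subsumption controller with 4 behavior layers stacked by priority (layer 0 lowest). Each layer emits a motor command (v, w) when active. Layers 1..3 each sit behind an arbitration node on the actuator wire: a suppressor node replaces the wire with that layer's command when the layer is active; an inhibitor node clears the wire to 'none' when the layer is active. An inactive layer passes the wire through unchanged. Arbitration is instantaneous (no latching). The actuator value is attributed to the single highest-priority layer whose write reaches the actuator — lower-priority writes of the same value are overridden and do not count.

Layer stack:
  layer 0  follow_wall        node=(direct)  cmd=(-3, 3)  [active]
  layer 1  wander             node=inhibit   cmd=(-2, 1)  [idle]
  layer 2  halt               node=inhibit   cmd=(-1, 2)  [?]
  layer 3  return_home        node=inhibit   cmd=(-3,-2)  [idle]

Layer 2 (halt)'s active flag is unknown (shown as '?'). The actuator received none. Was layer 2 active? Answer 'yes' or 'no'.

If layer 2 is active=yes:
  actuator would be none
If layer 2 is active=no:
  actuator would be (-3, 3)
Observed none, so layer 2 was active.

yes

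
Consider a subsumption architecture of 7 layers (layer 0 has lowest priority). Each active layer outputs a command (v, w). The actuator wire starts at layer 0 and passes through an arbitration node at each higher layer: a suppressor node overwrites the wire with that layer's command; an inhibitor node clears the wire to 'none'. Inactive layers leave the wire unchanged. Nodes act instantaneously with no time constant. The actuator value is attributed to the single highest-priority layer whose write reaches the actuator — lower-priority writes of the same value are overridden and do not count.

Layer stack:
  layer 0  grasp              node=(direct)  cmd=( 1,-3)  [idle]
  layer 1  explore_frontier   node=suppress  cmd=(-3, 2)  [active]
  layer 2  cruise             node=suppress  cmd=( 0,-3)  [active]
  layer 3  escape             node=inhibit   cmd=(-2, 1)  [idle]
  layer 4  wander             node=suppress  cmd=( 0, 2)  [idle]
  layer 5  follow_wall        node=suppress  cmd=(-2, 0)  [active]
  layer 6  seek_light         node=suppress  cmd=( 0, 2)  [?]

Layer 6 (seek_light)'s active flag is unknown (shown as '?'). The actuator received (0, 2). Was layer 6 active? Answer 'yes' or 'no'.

If layer 6 is active=yes:
  actuator would be (0, 2)
If layer 6 is active=no:
  actuator would be (-2, 0)
Observed (0, 2), so layer 6 was active.

yes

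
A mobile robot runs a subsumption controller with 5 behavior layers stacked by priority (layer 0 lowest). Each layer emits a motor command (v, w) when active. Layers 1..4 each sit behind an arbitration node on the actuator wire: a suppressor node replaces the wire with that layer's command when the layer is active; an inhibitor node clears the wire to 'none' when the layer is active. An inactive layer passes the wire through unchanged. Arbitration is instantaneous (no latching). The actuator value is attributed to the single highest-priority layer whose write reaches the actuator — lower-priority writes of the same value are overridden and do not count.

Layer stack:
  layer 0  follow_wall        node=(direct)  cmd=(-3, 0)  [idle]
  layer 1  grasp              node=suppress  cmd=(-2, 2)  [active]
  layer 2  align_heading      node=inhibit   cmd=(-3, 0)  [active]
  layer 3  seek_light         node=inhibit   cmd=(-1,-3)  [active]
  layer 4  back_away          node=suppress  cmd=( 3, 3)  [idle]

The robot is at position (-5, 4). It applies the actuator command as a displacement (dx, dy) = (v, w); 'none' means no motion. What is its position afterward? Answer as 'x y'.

-5 4

layer 0 (follow_wall) idle — none
layer 1 (grasp) active — suppresses: (-2, 2)
layer 2 (align_heading) active — inhibits: none
layer 3 (seek_light) active — inhibits: none
layer 4 (back_away) idle — unchanged: none
→ actuator none
position: (-5, 4) + none = (-5, 4)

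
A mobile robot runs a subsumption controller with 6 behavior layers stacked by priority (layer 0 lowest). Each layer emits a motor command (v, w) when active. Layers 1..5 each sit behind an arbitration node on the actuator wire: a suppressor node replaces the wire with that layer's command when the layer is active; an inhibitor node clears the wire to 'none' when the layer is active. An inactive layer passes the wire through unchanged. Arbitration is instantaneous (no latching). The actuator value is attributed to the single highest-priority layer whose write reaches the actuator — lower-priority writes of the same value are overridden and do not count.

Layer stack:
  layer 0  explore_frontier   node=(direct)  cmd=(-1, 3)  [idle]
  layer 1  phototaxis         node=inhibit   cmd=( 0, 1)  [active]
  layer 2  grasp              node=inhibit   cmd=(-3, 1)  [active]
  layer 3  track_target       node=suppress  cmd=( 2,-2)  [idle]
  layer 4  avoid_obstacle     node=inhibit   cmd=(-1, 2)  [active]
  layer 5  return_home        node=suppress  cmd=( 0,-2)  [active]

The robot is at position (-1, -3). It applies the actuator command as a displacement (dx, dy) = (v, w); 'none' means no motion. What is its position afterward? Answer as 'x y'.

L0 explore_frontier: idle → wire = none
L1 phototaxis: active, inhibitor → wire = none
L2 grasp: active, inhibitor → wire = none
L3 track_target: idle → wire stays none
L4 avoid_obstacle: active, inhibitor → wire = none
L5 return_home: active, suppressor → wire = (0, -2)
actuator = (0, -2)
position: (-1, -3) + (0, -2) = (-1, -5)

-1 -5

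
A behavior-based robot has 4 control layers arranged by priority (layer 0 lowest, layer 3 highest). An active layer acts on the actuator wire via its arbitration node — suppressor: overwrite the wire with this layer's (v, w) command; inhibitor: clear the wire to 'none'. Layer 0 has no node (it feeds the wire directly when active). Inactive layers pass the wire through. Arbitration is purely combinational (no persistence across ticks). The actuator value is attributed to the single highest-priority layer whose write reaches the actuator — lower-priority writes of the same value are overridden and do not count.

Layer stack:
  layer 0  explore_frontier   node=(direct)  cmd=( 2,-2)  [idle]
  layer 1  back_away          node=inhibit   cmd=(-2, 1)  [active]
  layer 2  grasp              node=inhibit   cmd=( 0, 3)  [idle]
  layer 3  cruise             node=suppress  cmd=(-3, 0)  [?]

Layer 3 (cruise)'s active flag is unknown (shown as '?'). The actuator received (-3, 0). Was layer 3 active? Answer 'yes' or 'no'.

If layer 3 is active=yes:
  actuator would be (-3, 0)
If layer 3 is active=no:
  actuator would be none
Observed (-3, 0), so layer 3 was active.

yes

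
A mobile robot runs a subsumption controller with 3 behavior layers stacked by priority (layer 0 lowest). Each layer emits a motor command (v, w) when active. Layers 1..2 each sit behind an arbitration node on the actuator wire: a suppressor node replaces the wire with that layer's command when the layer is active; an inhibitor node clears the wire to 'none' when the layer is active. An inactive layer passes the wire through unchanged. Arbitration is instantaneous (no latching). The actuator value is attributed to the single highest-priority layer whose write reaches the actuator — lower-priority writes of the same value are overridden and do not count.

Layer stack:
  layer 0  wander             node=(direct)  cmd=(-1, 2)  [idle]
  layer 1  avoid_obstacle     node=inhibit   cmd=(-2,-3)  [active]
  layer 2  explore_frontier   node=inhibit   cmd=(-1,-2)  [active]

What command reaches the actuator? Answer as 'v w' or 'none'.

L0 wander: idle → wire = none
L1 avoid_obstacle: active, inhibitor → wire = none
L2 explore_frontier: active, inhibitor → wire = none
actuator = none

none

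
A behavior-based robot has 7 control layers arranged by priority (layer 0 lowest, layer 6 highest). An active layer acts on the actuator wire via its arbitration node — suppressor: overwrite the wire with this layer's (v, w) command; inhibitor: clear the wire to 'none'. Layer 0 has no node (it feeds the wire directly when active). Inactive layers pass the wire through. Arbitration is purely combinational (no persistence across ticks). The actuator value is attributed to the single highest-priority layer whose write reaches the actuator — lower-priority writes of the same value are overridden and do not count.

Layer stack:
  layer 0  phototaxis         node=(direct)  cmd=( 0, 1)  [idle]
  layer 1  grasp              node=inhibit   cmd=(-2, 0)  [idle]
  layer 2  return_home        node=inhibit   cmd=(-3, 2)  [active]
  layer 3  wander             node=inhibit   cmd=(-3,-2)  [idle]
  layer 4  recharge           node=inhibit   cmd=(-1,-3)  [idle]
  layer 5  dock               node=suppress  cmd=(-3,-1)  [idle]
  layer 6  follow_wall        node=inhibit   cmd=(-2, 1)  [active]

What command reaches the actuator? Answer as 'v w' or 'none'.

L0 phototaxis: idle → wire = none
L1 grasp: idle → wire stays none
L2 return_home: active, inhibitor → wire = none
L3 wander: idle → wire stays none
L4 recharge: idle → wire stays none
L5 dock: idle → wire stays none
L6 follow_wall: active, inhibitor → wire = none
actuator = none

none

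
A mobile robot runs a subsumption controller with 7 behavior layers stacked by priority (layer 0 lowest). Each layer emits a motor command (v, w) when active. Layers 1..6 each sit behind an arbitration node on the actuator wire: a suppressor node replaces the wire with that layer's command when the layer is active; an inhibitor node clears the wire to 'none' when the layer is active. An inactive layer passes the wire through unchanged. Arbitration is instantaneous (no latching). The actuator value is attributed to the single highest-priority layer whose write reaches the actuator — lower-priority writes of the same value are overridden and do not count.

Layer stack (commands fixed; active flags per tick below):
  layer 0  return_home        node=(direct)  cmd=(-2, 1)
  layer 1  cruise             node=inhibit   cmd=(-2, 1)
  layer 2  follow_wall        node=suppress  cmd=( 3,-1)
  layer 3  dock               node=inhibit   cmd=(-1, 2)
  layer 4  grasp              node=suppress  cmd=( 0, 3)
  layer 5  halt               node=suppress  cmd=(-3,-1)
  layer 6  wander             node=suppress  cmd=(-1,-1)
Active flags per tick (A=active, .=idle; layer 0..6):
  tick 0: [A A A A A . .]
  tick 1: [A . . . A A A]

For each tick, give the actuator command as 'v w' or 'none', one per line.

tick 0:
  L0 return_home: active, feeds wire = (-2, 1)
  L1 cruise: active, inhibitor → wire = none
  L2 follow_wall: active, suppressor → wire = (3, -1)
  L3 dock: active, inhibitor → wire = none
  L4 grasp: active, suppressor → wire = (0, 3)
  L5 halt: idle → wire stays (0, 3)
  L6 wander: idle → wire stays (0, 3)
  actuator = (0, 3)
tick 1:
  L0 return_home: active, feeds wire = (-2, 1)
  L1 cruise: idle → wire stays (-2, 1)
  L2 follow_wall: idle → wire stays (-2, 1)
  L3 dock: idle → wire stays (-2, 1)
  L4 grasp: active, suppressor → wire = (0, 3)
  L5 halt: active, suppressor → wire = (-3, -1)
  L6 wander: active, suppressor → wire = (-1, -1)
  actuator = (-1, -1)

0 3
-1 -1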